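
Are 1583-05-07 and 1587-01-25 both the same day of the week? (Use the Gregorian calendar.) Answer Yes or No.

No

From May 7, 1583 to Jan 25, 1587 is 1359 days.
1359 mod 7 = 1, so they are different weekdays.
(May 7, 1583 is a Saturday; Jan 25, 1587 is a Sunday.)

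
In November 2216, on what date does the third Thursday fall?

November 21, 2216

November 1, 2216 is a Friday.
The first Thursday is therefore November 7 (6 days later).
The third Thursday is 7 + 2×7 = November 21.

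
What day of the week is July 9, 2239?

Tuesday

Doomsday rule: the anchor day for the 2200s is Friday. For year 39: 39÷12 = 3 r 3, and 3÷4 = 0, so 3+3+0 = 6.
Friday + 6 ≡ Thursday — that's 2239's doomsday.
In July the doomsday date is Jul 11.
Jul 9 is 2 days before Jul 11; 2 mod 7 = 2, so Thursday − 2 = Tuesday.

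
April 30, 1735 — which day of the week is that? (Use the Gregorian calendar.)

Doomsday rule: the anchor day for the 1700s is Sunday. For year 35: 35÷12 = 2 r 11, and 11÷4 = 2, so 2+11+2 = 15.
Sunday + 15 ≡ Monday — that's 1735's doomsday.
In April the doomsday date is Apr 4.
Apr 30 is 26 days after Apr 4; 26 mod 7 = 5, so Monday + 5 = Saturday.

Saturday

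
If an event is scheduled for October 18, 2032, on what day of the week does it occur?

Monday

Doomsday rule: the anchor day for the 2000s is Tuesday. For year 32: 32÷12 = 2 r 8, and 8÷4 = 2, so 2+8+2 = 12.
Tuesday + 12 ≡ Sunday — that's 2032's doomsday.
In October the doomsday date is Oct 10.
Oct 18 is 8 days after Oct 10; 8 mod 7 = 1, so Sunday + 1 = Monday.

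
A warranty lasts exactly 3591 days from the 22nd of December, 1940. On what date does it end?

October 22, 1950

+365 (one year) → Dec 22, 1941 (3226 left).
+365 (one year) → Dec 22, 1942 (2861 left).
+365 (one year) → Dec 22, 1943 (2496 left).
+366 (one year; includes Feb 29, 1944) → Dec 22, 1944 (2130 left).
+365 (one year) → Dec 22, 1945 (1765 left).
+365 (one year) → Dec 22, 1946 (1400 left).
+365 (one year) → Dec 22, 1947 (1035 left).
+366 (one year; includes Feb 29, 1948) → Dec 22, 1948 (669 left).
+365 (one year) → Dec 22, 1949 (304 left).
Dec has 31 days: +10 → Jan 1, 1950 (294 left).
Jan has 31 days: +31 → Feb 1, 1950 (263 left).
Feb has 28 days: +28 → Mar 1, 1950 (235 left).
Mar has 31 days: +31 → Apr 1, 1950 (204 left).
Apr has 30 days: +30 → May 1, 1950 (174 left).
May has 31 days: +31 → Jun 1, 1950 (143 left).
Jun has 30 days: +30 → Jul 1, 1950 (113 left).
Jul has 31 days: +31 → Aug 1, 1950 (82 left).
Aug has 31 days: +31 → Sep 1, 1950 (51 left).
Sep has 30 days: +30 → Oct 1, 1950 (21 left).
+21 → Oct 22, 1950.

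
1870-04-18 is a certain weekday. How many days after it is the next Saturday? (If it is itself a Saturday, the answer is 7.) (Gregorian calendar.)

Apr 18, 1870 is a Monday.
From Monday to the next Saturday is 5 days.

5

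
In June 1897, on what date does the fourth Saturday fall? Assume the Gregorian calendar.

June 1, 1897 is a Tuesday.
The first Saturday is therefore June 5 (4 days later).
The fourth Saturday is 5 + 3×7 = June 26.

June 26, 1897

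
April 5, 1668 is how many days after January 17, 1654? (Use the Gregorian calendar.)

5192

Jan 17, 1654 → Jan 17, 1655: 365 days.
Jan 17, 1655 → Jan 17, 1656: 365 days.
Jan 17, 1656 → Jan 17, 1657: 366 days (Feb 29, 1656 is in that span).
Jan 17, 1657 → Jan 17, 1658: 365 days.
Jan 17, 1658 → Jan 17, 1659: 365 days.
Jan 17, 1659 → Jan 17, 1660: 365 days.
Jan 17, 1660 → Jan 17, 1661: 366 days (Feb 29, 1660 is in that span).
Jan 17, 1661 → Jan 17, 1662: 365 days.
Jan 17, 1662 → Jan 17, 1663: 365 days.
Jan 17, 1663 → Jan 17, 1664: 365 days.
Jan 17, 1664 → Jan 17, 1665: 366 days (Feb 29, 1664 is in that span).
Jan 17, 1665 → Jan 17, 1666: 365 days.
Jan 17, 1666 → Jan 17, 1667: 365 days.
Jan 17, 1667 → Jan 17, 1668: 365 days.
Jan 17, 1668 → Feb 17, 1668: 31 days (January has 31).
Feb 17, 1668 → Mar 17, 1668: 29 days (February has 29).
Mar 17, 1668 → Apr 5, 1668: 19 days.
Total: 5192 days.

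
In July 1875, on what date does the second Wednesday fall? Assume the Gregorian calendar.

July 14, 1875

July 1, 1875 is a Thursday.
The first Wednesday is therefore July 7 (6 days later).
The second Wednesday is 7 + 1×7 = July 14.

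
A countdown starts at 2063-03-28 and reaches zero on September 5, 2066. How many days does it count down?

1257

Mar 28, 2063 → Mar 28, 2064: 366 days (Feb 29, 2064 is in that span).
Mar 28, 2064 → Mar 28, 2065: 365 days.
Mar 28, 2065 → Mar 28, 2066: 365 days.
Mar 28, 2066 → Apr 28, 2066: 31 days (March has 31).
Apr 28, 2066 → May 28, 2066: 30 days (April has 30).
May 28, 2066 → Jun 28, 2066: 31 days (May has 31).
Jun 28, 2066 → Jul 28, 2066: 30 days (June has 30).
Jul 28, 2066 → Aug 28, 2066: 31 days (July has 31).
Aug 28, 2066 → Sep 5, 2066: 8 days.
Total: 1257 days.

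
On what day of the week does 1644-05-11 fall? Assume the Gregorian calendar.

Doomsday rule: the anchor day for the 1600s is Tuesday. For year 44: 44÷12 = 3 r 8, and 8÷4 = 2, so 3+8+2 = 13.
Tuesday + 13 ≡ Monday — that's 1644's doomsday.
In May the doomsday date is May 9.
May 11 is 2 days after May 9; 2 mod 7 = 2, so Monday + 2 = Wednesday.

Wednesday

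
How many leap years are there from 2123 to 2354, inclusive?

Multiples of 4 in [2123,2354]: 58.
Of those, multiples of 100: 2 (not leap unless ÷400).
Multiples of 400: 0.
Leap years = 58 − 2 + 0 = 56.

56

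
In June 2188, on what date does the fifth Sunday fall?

June 29, 2188

June 1, 2188 is a Sunday.
The first Sunday is therefore June 1 (same day).
The fifth Sunday is 1 + 4×7 = June 29.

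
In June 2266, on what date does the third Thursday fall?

June 1, 2266 is a Friday.
The first Thursday is therefore June 7 (6 days later).
The third Thursday is 7 + 2×7 = June 21.

June 21, 2266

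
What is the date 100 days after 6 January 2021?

April 16, 2021

Jan has 31 days: +26 → Feb 1, 2021 (74 left).
Feb has 28 days: +28 → Mar 1, 2021 (46 left).
Mar has 31 days: +31 → Apr 1, 2021 (15 left).
+15 → Apr 16, 2021.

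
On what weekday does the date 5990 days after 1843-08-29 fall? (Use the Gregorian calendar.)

Aug 29, 1843 is a Tuesday.
5990 mod 7 = 5, so 5990 days after a Tuesday is Tuesday + 5 = Sunday.

Sunday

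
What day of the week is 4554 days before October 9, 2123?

Oct 9, 2123 is a Saturday.
4554 mod 7 = 4, so 4554 days before a Saturday is Saturday − 4 = Tuesday.

Tuesday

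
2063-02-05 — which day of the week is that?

Monday

January 1, 2063 is a Monday.
Jan 1, 2063 → Feb 1, 2063: 31 days (January has 31).
Feb 1, 2063 → Feb 5, 2063: 4 days.
Total: 35 days.
35 mod 7 = 0, so Monday + 0 = Monday.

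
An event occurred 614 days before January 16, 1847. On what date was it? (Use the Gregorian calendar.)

May 12, 1845

−365 (one year) → Jan 16, 1846 (249 left).
−16 → Dec 31, 1845 (end of Dec, 31 days; 233 left).
−31 → Nov 30, 1845 (end of Nov, 30 days; 202 left).
−30 → Oct 31, 1845 (end of Oct, 31 days; 172 left).
−31 → Sep 30, 1845 (end of Sep, 30 days; 141 left).
−30 → Aug 31, 1845 (end of Aug, 31 days; 111 left).
−31 → Jul 31, 1845 (end of Jul, 31 days; 80 left).
−31 → Jun 30, 1845 (end of Jun, 30 days; 49 left).
−30 → May 31, 1845 (end of May, 31 days; 19 left).
−19 → May 12, 1845.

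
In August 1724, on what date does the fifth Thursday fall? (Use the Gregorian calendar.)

August 31, 1724

August 1, 1724 is a Tuesday.
The first Thursday is therefore August 3 (2 days later).
The fifth Thursday is 3 + 4×7 = August 31.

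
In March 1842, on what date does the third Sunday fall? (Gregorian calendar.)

March 20, 1842

March 1, 1842 is a Tuesday.
The first Sunday is therefore March 6 (5 days later).
The third Sunday is 6 + 2×7 = March 20.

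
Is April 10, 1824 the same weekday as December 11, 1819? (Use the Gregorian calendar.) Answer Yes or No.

Yes

From Dec 11, 1819 to Apr 10, 1824 is 1582 days.
1582 mod 7 = 0, so they are the same weekday.
(Dec 11, 1819 is a Saturday; Apr 10, 1824 is a Saturday.)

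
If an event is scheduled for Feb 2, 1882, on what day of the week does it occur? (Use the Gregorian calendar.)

Thursday

Doomsday rule: the anchor day for the 1800s is Friday. For year 82: 82÷12 = 6 r 10, and 10÷4 = 2, so 6+10+2 = 18.
Friday + 18 ≡ Tuesday — that's 1882's doomsday.
In February the doomsday date is Feb 28 (1882 is not a leap year).
Feb 2 is 26 days before Feb 28; 26 mod 7 = 5, so Tuesday − 5 = Thursday.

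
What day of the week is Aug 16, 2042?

Doomsday rule: the anchor day for the 2000s is Tuesday. For year 42: 42÷12 = 3 r 6, and 6÷4 = 1, so 3+6+1 = 10.
Tuesday + 10 ≡ Friday — that's 2042's doomsday.
In August the doomsday date is Aug 8.
Aug 16 is 8 days after Aug 8; 8 mod 7 = 1, so Friday + 1 = Saturday.

Saturday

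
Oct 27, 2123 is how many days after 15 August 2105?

Aug 15, 2105 → Aug 15, 2106: 365 days.
Aug 15, 2106 → Aug 15, 2107: 365 days.
Aug 15, 2107 → Aug 15, 2108: 366 days (Feb 29, 2108 is in that span).
Aug 15, 2108 → Aug 15, 2109: 365 days.
Aug 15, 2109 → Aug 15, 2110: 365 days.
Aug 15, 2110 → Aug 15, 2111: 365 days.
Aug 15, 2111 → Aug 15, 2112: 366 days (Feb 29, 2112 is in that span).
Aug 15, 2112 → Aug 15, 2113: 365 days.
Aug 15, 2113 → Aug 15, 2114: 365 days.
Aug 15, 2114 → Aug 15, 2115: 365 days.
Aug 15, 2115 → Aug 15, 2116: 366 days (Feb 29, 2116 is in that span).
Aug 15, 2116 → Aug 15, 2117: 365 days.
Aug 15, 2117 → Aug 15, 2118: 365 days.
Aug 15, 2118 → Aug 15, 2119: 365 days.
Aug 15, 2119 → Aug 15, 2120: 366 days (Feb 29, 2120 is in that span).
Aug 15, 2120 → Aug 15, 2121: 365 days.
Aug 15, 2121 → Aug 15, 2122: 365 days.
Aug 15, 2122 → Aug 15, 2123: 365 days.
Aug 15, 2123 → Sep 15, 2123: 31 days (August has 31).
Sep 15, 2123 → Oct 15, 2123: 30 days (September has 30).
Oct 15, 2123 → Oct 27, 2123: 12 days.
Total: 6647 days.

6647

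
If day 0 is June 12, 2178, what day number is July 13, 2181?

1127

Jun 12, 2178 → Jun 12, 2179: 365 days.
Jun 12, 2179 → Jun 12, 2180: 366 days (Feb 29, 2180 is in that span).
Jun 12, 2180 → Jul 12, 2180: 30 days (June has 30).
Jul 12, 2180 → Aug 12, 2180: 31 days (July has 31).
Aug 12, 2180 → Sep 12, 2180: 31 days (August has 31).
Sep 12, 2180 → Oct 12, 2180: 30 days (September has 30).
Oct 12, 2180 → Nov 12, 2180: 31 days (October has 31).
Nov 12, 2180 → Dec 12, 2180: 30 days (November has 30).
Dec 12, 2180 → Jan 12, 2181: 31 days (December has 31).
Jan 12, 2181 → Feb 12, 2181: 31 days (January has 31).
Feb 12, 2181 → Mar 12, 2181: 28 days (February has 28).
Mar 12, 2181 → Apr 12, 2181: 31 days (March has 31).
Apr 12, 2181 → May 12, 2181: 30 days (April has 30).
May 12, 2181 → Jun 12, 2181: 31 days (May has 31).
Jun 12, 2181 → Jul 12, 2181: 30 days (June has 30).
Jul 12, 2181 → Jul 13, 2181: 1 days.
Total: 1127 days.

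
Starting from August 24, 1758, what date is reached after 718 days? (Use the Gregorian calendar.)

+365 (one year) → Aug 24, 1759 (353 left).
Aug has 31 days: +8 → Sep 1, 1759 (345 left).
Sep has 30 days: +30 → Oct 1, 1759 (315 left).
Oct has 31 days: +31 → Nov 1, 1759 (284 left).
Nov has 30 days: +30 → Dec 1, 1759 (254 left).
Dec has 31 days: +31 → Jan 1, 1760 (223 left).
Jan has 31 days: +31 → Feb 1, 1760 (192 left).
Feb has 29 days: +29 → Mar 1, 1760 (163 left).
Mar has 31 days: +31 → Apr 1, 1760 (132 left).
Apr has 30 days: +30 → May 1, 1760 (102 left).
May has 31 days: +31 → Jun 1, 1760 (71 left).
Jun has 30 days: +30 → Jul 1, 1760 (41 left).
Jul has 31 days: +31 → Aug 1, 1760 (10 left).
+10 → Aug 11, 1760.

August 11, 1760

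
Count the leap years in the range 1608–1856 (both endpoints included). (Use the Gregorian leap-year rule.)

61

Multiples of 4 in [1608,1856]: 63.
Of those, multiples of 100: 2 (not leap unless ÷400).
Multiples of 400: 0.
Leap years = 63 − 2 + 0 = 61.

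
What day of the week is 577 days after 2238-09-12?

First find the weekday of Sep 12, 2238. Doomsday rule: the anchor day for the 2200s is Friday. For year 38: 38÷12 = 3 r 2, and 2÷4 = 0, so 3+2+0 = 5.
Friday + 5 ≡ Wednesday — that's 2238's doomsday.
In September the doomsday date is Sep 5.
Sep 12 is 7 days after Sep 5; 7 mod 7 = 0, so Wednesday + 0 = Wednesday.
577 mod 7 = 3, so 577 days after a Wednesday is Wednesday + 3 = Saturday.

Saturday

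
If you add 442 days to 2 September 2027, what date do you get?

November 17, 2028

+366 (one year; includes Feb 29, 2028) → Sep 2, 2028 (76 left).
Sep has 30 days: +29 → Oct 1, 2028 (47 left).
Oct has 31 days: +31 → Nov 1, 2028 (16 left).
+16 → Nov 17, 2028.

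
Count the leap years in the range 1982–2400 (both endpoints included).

Multiples of 4 in [1982,2400]: 105.
Of those, multiples of 100: 5 (not leap unless ÷400).
Multiples of 400: 2.
Leap years = 105 − 5 + 2 = 102.

102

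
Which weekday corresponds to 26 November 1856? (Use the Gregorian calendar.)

Wednesday

Doomsday rule: the anchor day for the 1800s is Friday. For year 56: 56÷12 = 4 r 8, and 8÷4 = 2, so 4+8+2 = 14.
Friday + 14 ≡ Friday — that's 1856's doomsday.
In November the doomsday date is Nov 7.
Nov 26 is 19 days after Nov 7; 19 mod 7 = 5, so Friday + 5 = Wednesday.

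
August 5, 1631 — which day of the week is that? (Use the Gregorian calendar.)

Doomsday rule: the anchor day for the 1600s is Tuesday. For year 31: 31÷12 = 2 r 7, and 7÷4 = 1, so 2+7+1 = 10.
Tuesday + 10 ≡ Friday — that's 1631's doomsday.
In August the doomsday date is Aug 8.
Aug 5 is 3 days before Aug 8; 3 mod 7 = 3, so Friday − 3 = Tuesday.

Tuesday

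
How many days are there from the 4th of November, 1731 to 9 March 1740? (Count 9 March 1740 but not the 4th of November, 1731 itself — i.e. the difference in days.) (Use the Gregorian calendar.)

3048

Nov 4, 1731 → Nov 4, 1732: 366 days (Feb 29, 1732 is in that span).
Nov 4, 1732 → Nov 4, 1733: 365 days.
Nov 4, 1733 → Nov 4, 1734: 365 days.
Nov 4, 1734 → Nov 4, 1735: 365 days.
Nov 4, 1735 → Nov 4, 1736: 366 days (Feb 29, 1736 is in that span).
Nov 4, 1736 → Nov 4, 1737: 365 days.
Nov 4, 1737 → Nov 4, 1738: 365 days.
Nov 4, 1738 → Nov 4, 1739: 365 days.
Nov 4, 1739 → Dec 4, 1739: 30 days (November has 30).
Dec 4, 1739 → Jan 4, 1740: 31 days (December has 31).
Jan 4, 1740 → Feb 4, 1740: 31 days (January has 31).
Feb 4, 1740 → Mar 4, 1740: 29 days (February has 29).
Mar 4, 1740 → Mar 9, 1740: 5 days.
Total: 3048 days.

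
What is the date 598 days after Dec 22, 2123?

+366 (one year; includes Feb 29, 2124) → Dec 22, 2124 (232 left).
Dec has 31 days: +10 → Jan 1, 2125 (222 left).
Jan has 31 days: +31 → Feb 1, 2125 (191 left).
Feb has 28 days: +28 → Mar 1, 2125 (163 left).
Mar has 31 days: +31 → Apr 1, 2125 (132 left).
Apr has 30 days: +30 → May 1, 2125 (102 left).
May has 31 days: +31 → Jun 1, 2125 (71 left).
Jun has 30 days: +30 → Jul 1, 2125 (41 left).
Jul has 31 days: +31 → Aug 1, 2125 (10 left).
+10 → Aug 11, 2125.

August 11, 2125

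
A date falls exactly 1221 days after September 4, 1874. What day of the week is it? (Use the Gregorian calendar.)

First find the weekday of Sep 4, 1874. Doomsday rule: the anchor day for the 1800s is Friday. For year 74: 74÷12 = 6 r 2, and 2÷4 = 0, so 6+2+0 = 8.
Friday + 8 ≡ Saturday — that's 1874's doomsday.
In September the doomsday date is Sep 5.
Sep 4 is 1 day before Sep 5; 1 mod 7 = 1, so Saturday − 1 = Friday.
1221 mod 7 = 3, so 1221 days after a Friday is Friday + 3 = Monday.

Monday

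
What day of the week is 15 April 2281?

Friday

Doomsday rule: the anchor day for the 2200s is Friday. For year 81: 81÷12 = 6 r 9, and 9÷4 = 2, so 6+9+2 = 17.
Friday + 17 ≡ Monday — that's 2281's doomsday.
In April the doomsday date is Apr 4.
Apr 15 is 11 days after Apr 4; 11 mod 7 = 4, so Monday + 4 = Friday.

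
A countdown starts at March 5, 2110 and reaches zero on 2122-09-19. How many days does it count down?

Mar 5, 2110 → Mar 5, 2111: 365 days.
Mar 5, 2111 → Mar 5, 2112: 366 days (Feb 29, 2112 is in that span).
Mar 5, 2112 → Mar 5, 2113: 365 days.
Mar 5, 2113 → Mar 5, 2114: 365 days.
Mar 5, 2114 → Mar 5, 2115: 365 days.
Mar 5, 2115 → Mar 5, 2116: 366 days (Feb 29, 2116 is in that span).
Mar 5, 2116 → Mar 5, 2117: 365 days.
Mar 5, 2117 → Mar 5, 2118: 365 days.
Mar 5, 2118 → Mar 5, 2119: 365 days.
Mar 5, 2119 → Mar 5, 2120: 366 days (Feb 29, 2120 is in that span).
Mar 5, 2120 → Mar 5, 2121: 365 days.
Mar 5, 2121 → Mar 5, 2122: 365 days.
Mar 5, 2122 → Apr 5, 2122: 31 days (March has 31).
Apr 5, 2122 → May 5, 2122: 30 days (April has 30).
May 5, 2122 → Jun 5, 2122: 31 days (May has 31).
Jun 5, 2122 → Jul 5, 2122: 30 days (June has 30).
Jul 5, 2122 → Aug 5, 2122: 31 days (July has 31).
Aug 5, 2122 → Sep 5, 2122: 31 days (August has 31).
Sep 5, 2122 → Sep 19, 2122: 14 days.
Total: 4581 days.

4581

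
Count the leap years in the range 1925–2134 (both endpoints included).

51

Multiples of 4 in [1925,2134]: 52.
Of those, multiples of 100: 2 (not leap unless ÷400).
Multiples of 400: 1.
Leap years = 52 − 2 + 1 = 51.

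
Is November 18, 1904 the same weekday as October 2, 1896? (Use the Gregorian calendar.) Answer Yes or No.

From Oct 2, 1896 to Nov 18, 1904 is 2968 days.
2968 mod 7 = 0, so they are the same weekday.
(Oct 2, 1896 is a Friday; Nov 18, 1904 is a Friday.)

Yes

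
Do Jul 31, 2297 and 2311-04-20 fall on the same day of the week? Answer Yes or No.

From Jul 31, 2297 to Apr 20, 2311 is 5010 days.
5010 mod 7 = 5, so they are different weekdays.
(Jul 31, 2297 is a Saturday; Apr 20, 2311 is a Thursday.)

No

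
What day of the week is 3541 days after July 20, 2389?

First find the weekday of Jul 20, 2389. Doomsday rule: the anchor day for the 2300s is Wednesday. For year 89: 89÷12 = 7 r 5, and 5÷4 = 1, so 7+5+1 = 13.
Wednesday + 13 ≡ Tuesday — that's 2389's doomsday.
In July the doomsday date is Jul 11.
Jul 20 is 9 days after Jul 11; 9 mod 7 = 2, so Tuesday + 2 = Thursday.
3541 mod 7 = 6, so 3541 days after a Thursday is Thursday + 6 = Wednesday.

Wednesday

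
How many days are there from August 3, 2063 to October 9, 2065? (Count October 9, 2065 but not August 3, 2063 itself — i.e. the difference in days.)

798

Aug 3, 2063 → Aug 3, 2064: 366 days (Feb 29, 2064 is in that span).
Aug 3, 2064 → Aug 3, 2065: 365 days.
Aug 3, 2065 → Sep 3, 2065: 31 days (August has 31).
Sep 3, 2065 → Oct 3, 2065: 30 days (September has 30).
Oct 3, 2065 → Oct 9, 2065: 6 days.
Total: 798 days.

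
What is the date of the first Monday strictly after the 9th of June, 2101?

Jun 9, 2101 is a Thursday.
From Thursday to the next Monday is 4 days.
Jun 9, 2101 + 4 = Jun 13, 2101.

June 13, 2101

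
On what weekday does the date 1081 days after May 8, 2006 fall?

First find the weekday of May 8, 2006. Doomsday rule: the anchor day for the 2000s is Tuesday. For year 06: 6÷12 = 0 r 6, and 6÷4 = 1, so 0+6+1 = 7.
Tuesday + 7 ≡ Tuesday — that's 2006's doomsday.
In May the doomsday date is May 9.
May 8 is 1 day before May 9; 1 mod 7 = 1, so Tuesday − 1 = Monday.
1081 mod 7 = 3, so 1081 days after a Monday is Monday + 3 = Thursday.

Thursday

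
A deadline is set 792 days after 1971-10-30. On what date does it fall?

December 30, 1973

+366 (one year; includes Feb 29, 1972) → Oct 30, 1972 (426 left).
+365 (one year) → Oct 30, 1973 (61 left).
Oct has 31 days: +2 → Nov 1, 1973 (59 left).
Nov has 30 days: +30 → Dec 1, 1973 (29 left).
+29 → Dec 30, 1973.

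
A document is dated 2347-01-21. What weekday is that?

Doomsday rule: the anchor day for the 2300s is Wednesday. For year 47: 47÷12 = 3 r 11, and 11÷4 = 2, so 3+11+2 = 16.
Wednesday + 16 ≡ Friday — that's 2347's doomsday.
In January the doomsday date is Jan 3 (2347 is not a leap year).
Jan 21 is 18 days after Jan 3; 18 mod 7 = 4, so Friday + 4 = Tuesday.

Tuesday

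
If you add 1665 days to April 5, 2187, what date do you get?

October 26, 2191

+366 (one year; includes Feb 29, 2188) → Apr 5, 2188 (1299 left).
+365 (one year) → Apr 5, 2189 (934 left).
+365 (one year) → Apr 5, 2190 (569 left).
+365 (one year) → Apr 5, 2191 (204 left).
Apr has 30 days: +26 → May 1, 2191 (178 left).
May has 31 days: +31 → Jun 1, 2191 (147 left).
Jun has 30 days: +30 → Jul 1, 2191 (117 left).
Jul has 31 days: +31 → Aug 1, 2191 (86 left).
Aug has 31 days: +31 → Sep 1, 2191 (55 left).
Sep has 30 days: +30 → Oct 1, 2191 (25 left).
+25 → Oct 26, 2191.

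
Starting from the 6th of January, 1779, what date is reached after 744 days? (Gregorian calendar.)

+365 (one year) → Jan 6, 1780 (379 left).
Jan has 31 days: +26 → Feb 1, 1780 (353 left).
Feb has 29 days: +29 → Mar 1, 1780 (324 left).
Mar has 31 days: +31 → Apr 1, 1780 (293 left).
Apr has 30 days: +30 → May 1, 1780 (263 left).
May has 31 days: +31 → Jun 1, 1780 (232 left).
Jun has 30 days: +30 → Jul 1, 1780 (202 left).
Jul has 31 days: +31 → Aug 1, 1780 (171 left).
Aug has 31 days: +31 → Sep 1, 1780 (140 left).
Sep has 30 days: +30 → Oct 1, 1780 (110 left).
Oct has 31 days: +31 → Nov 1, 1780 (79 left).
Nov has 30 days: +30 → Dec 1, 1780 (49 left).
Dec has 31 days: +31 → Jan 1, 1781 (18 left).
+18 → Jan 19, 1781.

January 19, 1781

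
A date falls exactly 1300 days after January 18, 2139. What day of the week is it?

Friday

Jan 18, 2139 is a Sunday.
1300 mod 7 = 5, so 1300 days after a Sunday is Sunday + 5 = Friday.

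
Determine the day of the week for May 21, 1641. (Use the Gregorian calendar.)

Doomsday rule: the anchor day for the 1600s is Tuesday. For year 41: 41÷12 = 3 r 5, and 5÷4 = 1, so 3+5+1 = 9.
Tuesday + 9 ≡ Thursday — that's 1641's doomsday.
In May the doomsday date is May 9.
May 21 is 12 days after May 9; 12 mod 7 = 5, so Thursday + 5 = Tuesday.

Tuesday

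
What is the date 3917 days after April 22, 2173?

+365 (one year) → Apr 22, 2174 (3552 left).
+365 (one year) → Apr 22, 2175 (3187 left).
+366 (one year; includes Feb 29, 2176) → Apr 22, 2176 (2821 left).
+365 (one year) → Apr 22, 2177 (2456 left).
+365 (one year) → Apr 22, 2178 (2091 left).
+365 (one year) → Apr 22, 2179 (1726 left).
+366 (one year; includes Feb 29, 2180) → Apr 22, 2180 (1360 left).
+365 (one year) → Apr 22, 2181 (995 left).
+365 (one year) → Apr 22, 2182 (630 left).
+365 (one year) → Apr 22, 2183 (265 left).
Apr has 30 days: +9 → May 1, 2183 (256 left).
May has 31 days: +31 → Jun 1, 2183 (225 left).
Jun has 30 days: +30 → Jul 1, 2183 (195 left).
Jul has 31 days: +31 → Aug 1, 2183 (164 left).
Aug has 31 days: +31 → Sep 1, 2183 (133 left).
Sep has 30 days: +30 → Oct 1, 2183 (103 left).
Oct has 31 days: +31 → Nov 1, 2183 (72 left).
Nov has 30 days: +30 → Dec 1, 2183 (42 left).
Dec has 31 days: +31 → Jan 1, 2184 (11 left).
+11 → Jan 12, 2184.

January 12, 2184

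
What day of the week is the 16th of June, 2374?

Sunday

Doomsday rule: the anchor day for the 2300s is Wednesday. For year 74: 74÷12 = 6 r 2, and 2÷4 = 0, so 6+2+0 = 8.
Wednesday + 8 ≡ Thursday — that's 2374's doomsday.
In June the doomsday date is Jun 6.
Jun 16 is 10 days after Jun 6; 10 mod 7 = 3, so Thursday + 3 = Sunday.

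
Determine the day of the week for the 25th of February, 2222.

Doomsday rule: the anchor day for the 2200s is Friday. For year 22: 22÷12 = 1 r 10, and 10÷4 = 2, so 1+10+2 = 13.
Friday + 13 ≡ Thursday — that's 2222's doomsday.
In February the doomsday date is Feb 28 (2222 is not a leap year).
Feb 25 is 3 days before Feb 28; 3 mod 7 = 3, so Thursday − 3 = Monday.

Monday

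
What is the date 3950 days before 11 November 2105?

January 17, 2095

−365 (one year) → Nov 11, 2104 (3585 left).
−366 (one year; includes Feb 29, 2104) → Nov 11, 2103 (3219 left).
−365 (one year) → Nov 11, 2102 (2854 left).
−365 (one year) → Nov 11, 2101 (2489 left).
−365 (one year) → Nov 11, 2100 (2124 left).
−365 (one year) → Nov 11, 2099 (1759 left).
−365 (one year) → Nov 11, 2098 (1394 left).
−365 (one year) → Nov 11, 2097 (1029 left).
−365 (one year) → Nov 11, 2096 (664 left).
−366 (one year; includes Feb 29, 2096) → Nov 11, 2095 (298 left).
−11 → Oct 31, 2095 (end of Oct, 31 days; 287 left).
−31 → Sep 30, 2095 (end of Sep, 30 days; 256 left).
−30 → Aug 31, 2095 (end of Aug, 31 days; 226 left).
−31 → Jul 31, 2095 (end of Jul, 31 days; 195 left).
−31 → Jun 30, 2095 (end of Jun, 30 days; 164 left).
−30 → May 31, 2095 (end of May, 31 days; 134 left).
−31 → Apr 30, 2095 (end of Apr, 30 days; 103 left).
−30 → Mar 31, 2095 (end of Mar, 31 days; 73 left).
−31 → Feb 28, 2095 (end of Feb, 28 days; 42 left).
−28 → Jan 31, 2095 (end of Jan, 31 days; 14 left).
−14 → Jan 17, 2095.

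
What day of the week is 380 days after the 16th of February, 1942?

Feb 16, 1942 is a Monday.
380 mod 7 = 2, so 380 days after a Monday is Monday + 2 = Wednesday.

Wednesday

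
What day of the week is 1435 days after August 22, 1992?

Saturday

Aug 22, 1992 is a Saturday.
1435 mod 7 = 0, so 1435 days after a Saturday is Saturday + 0 = Saturday.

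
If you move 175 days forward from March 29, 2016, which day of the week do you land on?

Tuesday

Mar 29, 2016 is a Tuesday.
175 mod 7 = 0, so 175 days after a Tuesday is Tuesday + 0 = Tuesday.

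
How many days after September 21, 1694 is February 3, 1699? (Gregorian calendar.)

1596

Sep 21, 1694 → Sep 21, 1695: 365 days.
Sep 21, 1695 → Sep 21, 1696: 366 days (Feb 29, 1696 is in that span).
Sep 21, 1696 → Sep 21, 1697: 365 days.
Sep 21, 1697 → Sep 21, 1698: 365 days.
Sep 21, 1698 → Oct 21, 1698: 30 days (September has 30).
Oct 21, 1698 → Nov 21, 1698: 31 days (October has 31).
Nov 21, 1698 → Dec 21, 1698: 30 days (November has 30).
Dec 21, 1698 → Jan 21, 1699: 31 days (December has 31).
Jan 21, 1699 → Feb 3, 1699: 13 days.
Total: 1596 days.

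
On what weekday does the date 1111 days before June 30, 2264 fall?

Saturday

First find the weekday of Jun 30, 2264. Doomsday rule: the anchor day for the 2200s is Friday. For year 64: 64÷12 = 5 r 4, and 4÷4 = 1, so 5+4+1 = 10.
Friday + 10 ≡ Monday — that's 2264's doomsday.
In June the doomsday date is Jun 6.
Jun 30 is 24 days after Jun 6; 24 mod 7 = 3, so Monday + 3 = Thursday.
1111 mod 7 = 5, so 1111 days before a Thursday is Thursday − 5 = Saturday.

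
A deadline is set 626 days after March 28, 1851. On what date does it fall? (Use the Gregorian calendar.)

+366 (one year; includes Feb 29, 1852) → Mar 28, 1852 (260 left).
Mar has 31 days: +4 → Apr 1, 1852 (256 left).
Apr has 30 days: +30 → May 1, 1852 (226 left).
May has 31 days: +31 → Jun 1, 1852 (195 left).
Jun has 30 days: +30 → Jul 1, 1852 (165 left).
Jul has 31 days: +31 → Aug 1, 1852 (134 left).
Aug has 31 days: +31 → Sep 1, 1852 (103 left).
Sep has 30 days: +30 → Oct 1, 1852 (73 left).
Oct has 31 days: +31 → Nov 1, 1852 (42 left).
Nov has 30 days: +30 → Dec 1, 1852 (12 left).
+12 → Dec 13, 1852.

December 13, 1852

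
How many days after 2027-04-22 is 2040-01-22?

Apr 22, 2027 → Apr 22, 2028: 366 days (Feb 29, 2028 is in that span).
Apr 22, 2028 → Apr 22, 2029: 365 days.
Apr 22, 2029 → Apr 22, 2030: 365 days.
Apr 22, 2030 → Apr 22, 2031: 365 days.
Apr 22, 2031 → Apr 22, 2032: 366 days (Feb 29, 2032 is in that span).
Apr 22, 2032 → Apr 22, 2033: 365 days.
Apr 22, 2033 → Apr 22, 2034: 365 days.
Apr 22, 2034 → Apr 22, 2035: 365 days.
Apr 22, 2035 → Apr 22, 2036: 366 days (Feb 29, 2036 is in that span).
Apr 22, 2036 → Apr 22, 2037: 365 days.
Apr 22, 2037 → Apr 22, 2038: 365 days.
Apr 22, 2038 → Apr 22, 2039: 365 days.
Apr 22, 2039 → May 22, 2039: 30 days (April has 30).
May 22, 2039 → Jun 22, 2039: 31 days (May has 31).
Jun 22, 2039 → Jul 22, 2039: 30 days (June has 30).
Jul 22, 2039 → Aug 22, 2039: 31 days (July has 31).
Aug 22, 2039 → Sep 22, 2039: 31 days (August has 31).
Sep 22, 2039 → Oct 22, 2039: 30 days (September has 30).
Oct 22, 2039 → Nov 22, 2039: 31 days (October has 31).
Nov 22, 2039 → Dec 22, 2039: 30 days (November has 30).
Dec 22, 2039 → Jan 22, 2040: 31 days.
Total: 4658 days.

4658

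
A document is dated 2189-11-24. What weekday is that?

Doomsday rule: the anchor day for the 2100s is Sunday. For year 89: 89÷12 = 7 r 5, and 5÷4 = 1, so 7+5+1 = 13.
Sunday + 13 ≡ Saturday — that's 2189's doomsday.
In November the doomsday date is Nov 7.
Nov 24 is 17 days after Nov 7; 17 mod 7 = 3, so Saturday + 3 = Tuesday.

Tuesday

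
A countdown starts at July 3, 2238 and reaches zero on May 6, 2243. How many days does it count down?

1768

Jul 3, 2238 → Jul 3, 2239: 365 days.
Jul 3, 2239 → Jul 3, 2240: 366 days (Feb 29, 2240 is in that span).
Jul 3, 2240 → Jul 3, 2241: 365 days.
Jul 3, 2241 → Jul 3, 2242: 365 days.
Jul 3, 2242 → Aug 3, 2242: 31 days (July has 31).
Aug 3, 2242 → Sep 3, 2242: 31 days (August has 31).
Sep 3, 2242 → Oct 3, 2242: 30 days (September has 30).
Oct 3, 2242 → Nov 3, 2242: 31 days (October has 31).
Nov 3, 2242 → Dec 3, 2242: 30 days (November has 30).
Dec 3, 2242 → Jan 3, 2243: 31 days (December has 31).
Jan 3, 2243 → Feb 3, 2243: 31 days (January has 31).
Feb 3, 2243 → Mar 3, 2243: 28 days (February has 28).
Mar 3, 2243 → Apr 3, 2243: 31 days (March has 31).
Apr 3, 2243 → May 3, 2243: 30 days (April has 30).
May 3, 2243 → May 6, 2243: 3 days.
Total: 1768 days.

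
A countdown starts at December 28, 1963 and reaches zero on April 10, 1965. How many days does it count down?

469

Dec 28, 1963 → Dec 28, 1964: 366 days (Feb 29, 1964 is in that span).
Dec 28, 1964 → Jan 28, 1965: 31 days (December has 31).
Jan 28, 1965 → Feb 28, 1965: 31 days (January has 31).
Feb 28, 1965 → Mar 28, 1965: 28 days (February has 28).
Mar 28, 1965 → Apr 10, 1965: 13 days.
Total: 469 days.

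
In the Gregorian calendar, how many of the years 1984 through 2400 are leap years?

Multiples of 4 in [1984,2400]: 105.
Of those, multiples of 100: 5 (not leap unless ÷400).
Multiples of 400: 2.
Leap years = 105 − 5 + 2 = 102.

102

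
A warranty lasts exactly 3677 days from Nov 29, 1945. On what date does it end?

December 24, 1955

+365 (one year) → Nov 29, 1946 (3312 left).
+365 (one year) → Nov 29, 1947 (2947 left).
+366 (one year; includes Feb 29, 1948) → Nov 29, 1948 (2581 left).
+365 (one year) → Nov 29, 1949 (2216 left).
+365 (one year) → Nov 29, 1950 (1851 left).
+365 (one year) → Nov 29, 1951 (1486 left).
+366 (one year; includes Feb 29, 1952) → Nov 29, 1952 (1120 left).
+365 (one year) → Nov 29, 1953 (755 left).
+365 (one year) → Nov 29, 1954 (390 left).
Nov has 30 days: +2 → Dec 1, 1954 (388 left).
Dec has 31 days: +31 → Jan 1, 1955 (357 left).
Jan has 31 days: +31 → Feb 1, 1955 (326 left).
Feb has 28 days: +28 → Mar 1, 1955 (298 left).
Mar has 31 days: +31 → Apr 1, 1955 (267 left).
Apr has 30 days: +30 → May 1, 1955 (237 left).
May has 31 days: +31 → Jun 1, 1955 (206 left).
Jun has 30 days: +30 → Jul 1, 1955 (176 left).
Jul has 31 days: +31 → Aug 1, 1955 (145 left).
Aug has 31 days: +31 → Sep 1, 1955 (114 left).
Sep has 30 days: +30 → Oct 1, 1955 (84 left).
Oct has 31 days: +31 → Nov 1, 1955 (53 left).
Nov has 30 days: +30 → Dec 1, 1955 (23 left).
+23 → Dec 24, 1955.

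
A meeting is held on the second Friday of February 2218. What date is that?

February 13, 2218

February 1, 2218 is a Sunday.
The first Friday is therefore February 6 (5 days later).
The second Friday is 6 + 1×7 = February 13.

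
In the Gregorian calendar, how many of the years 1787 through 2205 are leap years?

Multiples of 4 in [1787,2205]: 105.
Of those, multiples of 100: 5 (not leap unless ÷400).
Multiples of 400: 1.
Leap years = 105 − 5 + 1 = 101.

101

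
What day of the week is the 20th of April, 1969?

Doomsday rule: the anchor day for the 1900s is Wednesday. For year 69: 69÷12 = 5 r 9, and 9÷4 = 2, so 5+9+2 = 16.
Wednesday + 16 ≡ Friday — that's 1969's doomsday.
In April the doomsday date is Apr 4.
Apr 20 is 16 days after Apr 4; 16 mod 7 = 2, so Friday + 2 = Sunday.

Sunday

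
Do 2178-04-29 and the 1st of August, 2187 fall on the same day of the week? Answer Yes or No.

From Apr 29, 2178 to Aug 1, 2187 is 3381 days.
3381 mod 7 = 0, so they are the same weekday.
(Apr 29, 2178 is a Wednesday; Aug 1, 2187 is a Wednesday.)

Yes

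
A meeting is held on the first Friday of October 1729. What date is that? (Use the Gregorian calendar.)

October 1, 1729 is a Saturday.
The first Friday is therefore October 7 (6 days later).

October 7, 1729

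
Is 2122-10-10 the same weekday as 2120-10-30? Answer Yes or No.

From Oct 30, 2120 to Oct 10, 2122 is 710 days.
710 mod 7 = 3, so they are different weekdays.
(Oct 30, 2120 is a Wednesday; Oct 10, 2122 is a Saturday.)

No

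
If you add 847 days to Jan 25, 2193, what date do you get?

+365 (one year) → Jan 25, 2194 (482 left).
+365 (one year) → Jan 25, 2195 (117 left).
Jan has 31 days: +7 → Feb 1, 2195 (110 left).
Feb has 28 days: +28 → Mar 1, 2195 (82 left).
Mar has 31 days: +31 → Apr 1, 2195 (51 left).
Apr has 30 days: +30 → May 1, 2195 (21 left).
+21 → May 22, 2195.

May 22, 2195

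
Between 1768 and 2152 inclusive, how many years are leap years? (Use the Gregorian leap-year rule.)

94

Multiples of 4 in [1768,2152]: 97.
Of those, multiples of 100: 4 (not leap unless ÷400).
Multiples of 400: 1.
Leap years = 97 − 4 + 1 = 94.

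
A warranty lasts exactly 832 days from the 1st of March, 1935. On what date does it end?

June 10, 1937

+366 (one year; includes Feb 29, 1936) → Mar 1, 1936 (466 left).
+365 (one year) → Mar 1, 1937 (101 left).
Mar has 31 days: +31 → Apr 1, 1937 (70 left).
Apr has 30 days: +30 → May 1, 1937 (40 left).
May has 31 days: +31 → Jun 1, 1937 (9 left).
+9 → Jun 10, 1937.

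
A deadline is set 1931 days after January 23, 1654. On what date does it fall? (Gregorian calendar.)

+365 (one year) → Jan 23, 1655 (1566 left).
+365 (one year) → Jan 23, 1656 (1201 left).
+366 (one year; includes Feb 29, 1656) → Jan 23, 1657 (835 left).
+365 (one year) → Jan 23, 1658 (470 left).
+365 (one year) → Jan 23, 1659 (105 left).
Jan has 31 days: +9 → Feb 1, 1659 (96 left).
Feb has 28 days: +28 → Mar 1, 1659 (68 left).
Mar has 31 days: +31 → Apr 1, 1659 (37 left).
Apr has 30 days: +30 → May 1, 1659 (7 left).
+7 → May 8, 1659.

May 8, 1659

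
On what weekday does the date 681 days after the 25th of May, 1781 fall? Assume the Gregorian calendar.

Sunday

May 25, 1781 is a Friday.
681 mod 7 = 2, so 681 days after a Friday is Friday + 2 = Sunday.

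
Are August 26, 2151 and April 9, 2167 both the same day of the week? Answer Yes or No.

Yes

From Aug 26, 2151 to Apr 9, 2167 is 5705 days.
5705 mod 7 = 0, so they are the same weekday.
(Aug 26, 2151 is a Thursday; Apr 9, 2167 is a Thursday.)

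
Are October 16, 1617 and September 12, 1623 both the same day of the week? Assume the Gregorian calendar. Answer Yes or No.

From Oct 16, 1617 to Sep 12, 1623 is 2157 days.
2157 mod 7 = 1, so they are different weekdays.
(Oct 16, 1617 is a Monday; Sep 12, 1623 is a Tuesday.)

No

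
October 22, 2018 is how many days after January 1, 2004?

5408

Jan 1, 2004 → Jan 1, 2005: 366 days (Feb 29, 2004 is in that span).
Jan 1, 2005 → Jan 1, 2006: 365 days.
Jan 1, 2006 → Jan 1, 2007: 365 days.
Jan 1, 2007 → Jan 1, 2008: 365 days.
Jan 1, 2008 → Jan 1, 2009: 366 days (Feb 29, 2008 is in that span).
Jan 1, 2009 → Jan 1, 2010: 365 days.
Jan 1, 2010 → Jan 1, 2011: 365 days.
Jan 1, 2011 → Jan 1, 2012: 365 days.
Jan 1, 2012 → Jan 1, 2013: 366 days (Feb 29, 2012 is in that span).
Jan 1, 2013 → Jan 1, 2014: 365 days.
Jan 1, 2014 → Jan 1, 2015: 365 days.
Jan 1, 2015 → Jan 1, 2016: 365 days.
Jan 1, 2016 → Jan 1, 2017: 366 days (Feb 29, 2016 is in that span).
Jan 1, 2017 → Jan 1, 2018: 365 days.
Jan 1, 2018 → Feb 1, 2018: 31 days (January has 31).
Feb 1, 2018 → Mar 1, 2018: 28 days (February has 28).
Mar 1, 2018 → Apr 1, 2018: 31 days (March has 31).
Apr 1, 2018 → May 1, 2018: 30 days (April has 30).
May 1, 2018 → Jun 1, 2018: 31 days (May has 31).
Jun 1, 2018 → Jul 1, 2018: 30 days (June has 30).
Jul 1, 2018 → Aug 1, 2018: 31 days (July has 31).
Aug 1, 2018 → Sep 1, 2018: 31 days (August has 31).
Sep 1, 2018 → Oct 1, 2018: 30 days (September has 30).
Oct 1, 2018 → Oct 22, 2018: 21 days.
Total: 5408 days.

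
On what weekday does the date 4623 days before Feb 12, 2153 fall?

Friday

First find the weekday of Feb 12, 2153. Doomsday rule: the anchor day for the 2100s is Sunday. For year 53: 53÷12 = 4 r 5, and 5÷4 = 1, so 4+5+1 = 10.
Sunday + 10 ≡ Wednesday — that's 2153's doomsday.
In February the doomsday date is Feb 28 (2153 is not a leap year).
Feb 12 is 16 days before Feb 28; 16 mod 7 = 2, so Wednesday − 2 = Monday.
4623 mod 7 = 3, so 4623 days before a Monday is Monday − 3 = Friday.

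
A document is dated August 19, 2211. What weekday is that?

Monday

Doomsday rule: the anchor day for the 2200s is Friday. For year 11: 11÷12 = 0 r 11, and 11÷4 = 2, so 0+11+2 = 13.
Friday + 13 ≡ Thursday — that's 2211's doomsday.
In August the doomsday date is Aug 8.
Aug 19 is 11 days after Aug 8; 11 mod 7 = 4, so Thursday + 4 = Monday.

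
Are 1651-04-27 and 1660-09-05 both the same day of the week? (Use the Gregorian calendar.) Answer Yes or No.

From Apr 27, 1651 to Sep 5, 1660 is 3419 days.
3419 mod 7 = 3, so they are different weekdays.
(Apr 27, 1651 is a Thursday; Sep 5, 1660 is a Sunday.)

No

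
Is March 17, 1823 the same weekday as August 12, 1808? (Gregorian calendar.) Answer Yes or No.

No

From Aug 12, 1808 to Mar 17, 1823 is 5330 days.
5330 mod 7 = 3, so they are different weekdays.
(Aug 12, 1808 is a Friday; Mar 17, 1823 is a Monday.)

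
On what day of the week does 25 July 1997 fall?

Friday

January 1, 1997 is a Wednesday.
Jan 1, 1997 → Feb 1, 1997: 31 days (January has 31).
Feb 1, 1997 → Mar 1, 1997: 28 days (February has 28).
Mar 1, 1997 → Apr 1, 1997: 31 days (March has 31).
Apr 1, 1997 → May 1, 1997: 30 days (April has 30).
May 1, 1997 → Jun 1, 1997: 31 days (May has 31).
Jun 1, 1997 → Jul 1, 1997: 30 days (June has 30).
Jul 1, 1997 → Jul 25, 1997: 24 days.
Total: 205 days.
205 mod 7 = 2, so Wednesday + 2 = Friday.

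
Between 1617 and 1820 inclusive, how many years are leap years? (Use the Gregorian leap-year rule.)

Multiples of 4 in [1617,1820]: 51.
Of those, multiples of 100: 2 (not leap unless ÷400).
Multiples of 400: 0.
Leap years = 51 − 2 + 0 = 49.

49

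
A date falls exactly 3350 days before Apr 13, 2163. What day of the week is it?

Saturday

Apr 13, 2163 is a Wednesday.
3350 mod 7 = 4, so 3350 days before a Wednesday is Wednesday − 4 = Saturday.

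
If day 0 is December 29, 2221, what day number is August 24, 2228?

2430

Dec 29, 2221 → Dec 29, 2222: 365 days.
Dec 29, 2222 → Dec 29, 2223: 365 days.
Dec 29, 2223 → Dec 29, 2224: 366 days (Feb 29, 2224 is in that span).
Dec 29, 2224 → Dec 29, 2225: 365 days.
Dec 29, 2225 → Dec 29, 2226: 365 days.
Dec 29, 2226 → Dec 29, 2227: 365 days.
Dec 29, 2227 → Jan 29, 2228: 31 days (December has 31).
Jan 29, 2228 → Feb 29, 2228: 31 days (January has 31).
Feb 29, 2228 → Mar 29, 2228: 29 days (February has 29).
Mar 29, 2228 → Apr 29, 2228: 31 days (March has 31).
Apr 29, 2228 → May 29, 2228: 30 days (April has 30).
May 29, 2228 → Jun 29, 2228: 31 days (May has 31).
Jun 29, 2228 → Jul 29, 2228: 30 days (June has 30).
Jul 29, 2228 → Aug 24, 2228: 26 days.
Total: 2430 days.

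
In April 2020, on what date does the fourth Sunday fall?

April 1, 2020 is a Wednesday.
The first Sunday is therefore April 5 (4 days later).
The fourth Sunday is 5 + 3×7 = April 26.

April 26, 2020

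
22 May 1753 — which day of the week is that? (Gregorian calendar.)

Tuesday

Doomsday rule: the anchor day for the 1700s is Sunday. For year 53: 53÷12 = 4 r 5, and 5÷4 = 1, so 4+5+1 = 10.
Sunday + 10 ≡ Wednesday — that's 1753's doomsday.
In May the doomsday date is May 9.
May 22 is 13 days after May 9; 13 mod 7 = 6, so Wednesday + 6 = Tuesday.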